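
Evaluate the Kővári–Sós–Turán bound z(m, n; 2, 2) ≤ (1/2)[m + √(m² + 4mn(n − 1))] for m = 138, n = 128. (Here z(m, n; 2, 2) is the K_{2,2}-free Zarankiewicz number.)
z(138, 128; 2, 2) ≤ (1/2)[138 + √(138² + 4·138·128·127)] = (1/2)[138 + √8992356] = 1568.3629

Kővári–Sós–Turán: let r_1, ..., r_138 be the row sums and z = Σ r_i the total number of 1s. Each pair of columns can share at most one row with both entries 1 (else a 2×2 all-ones block appears), so Σ_i C(r_i, 2) ≤ C(128, 2) = 8128. By convexity Σ_i C(r_i, 2) ≥ 138·C(z/138, 2) = z(z − 138)/(2·138), giving z² − 138z − 138·128·127 ≤ 0 and hence z ≤ (1/2)[138 + √(19044 + 4·2243328)] = (1/2)[138 + √8992356] ≈ (1/2)(138 + 2998.7257) = 1568.3629.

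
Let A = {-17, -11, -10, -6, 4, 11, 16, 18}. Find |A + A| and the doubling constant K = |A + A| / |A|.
K = |A + A| / |A| = 31/8

Enumerate A + A = {a + b : a, b ∈ A}. With |A| = 8, there are |A|^2 = 64 ordered sum pairs; collecting distinct values, A + A = {-34, -28, -27, -23, -22, -21, -20, -17, -16, -13, -12, -7, -6, -2, -1, 0, 1, 5, 6, 7, 8, 10, 12, 15, 20, 22, 27, 29, 32, 34, 36}, so |A + A| = 31. Thus K = 31/8. For comparison, the minimum possible |A + A| over all 8-element sets is 2·8 − 1 = 15 (so min K = 15/8), attained only by arithmetic progressions.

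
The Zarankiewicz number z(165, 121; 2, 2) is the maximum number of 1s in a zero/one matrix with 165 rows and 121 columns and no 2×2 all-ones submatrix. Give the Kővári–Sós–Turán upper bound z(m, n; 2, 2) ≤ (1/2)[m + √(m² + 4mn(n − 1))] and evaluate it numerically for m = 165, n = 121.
z(165, 121; 2, 2) ≤ (1/2)[165 + √(165² + 4·165·121·120)] = (1/2)[165 + √9610425] = 1632.5343

Kővári–Sós–Turán: let r_1, ..., r_165 be the row sums and z = Σ r_i the total number of 1s. Each pair of columns can share at most one row with both entries 1 (else a 2×2 all-ones block appears), so Σ_i C(r_i, 2) ≤ C(121, 2) = 7260. By convexity Σ_i C(r_i, 2) ≥ 165·C(z/165, 2) = z(z − 165)/(2·165), giving z² − 165z − 165·121·120 ≤ 0 and hence z ≤ (1/2)[165 + √(27225 + 4·2395800)] = (1/2)[165 + √9610425] ≈ (1/2)(165 + 3100.0685) = 1632.5343.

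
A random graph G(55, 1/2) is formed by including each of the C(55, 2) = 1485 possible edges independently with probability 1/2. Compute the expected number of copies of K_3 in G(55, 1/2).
E[# K_3] = C(55, 3) · (1/2)^C(3, 2) = 26235 / 2^3 = 3279.375

For each 3-subset S of vertices (there are C(55, 3) = 26235 such S), let X_S = 1 if S induces a K_3 (all C(3, 2) = 3 edges present). Then P(X_S = 1) = (1/2)^3 = 1/8. By linearity of expectation, E[# K_3] = C(55, 3) · (1/2)^3 = 26235 / 8 = 3279.375.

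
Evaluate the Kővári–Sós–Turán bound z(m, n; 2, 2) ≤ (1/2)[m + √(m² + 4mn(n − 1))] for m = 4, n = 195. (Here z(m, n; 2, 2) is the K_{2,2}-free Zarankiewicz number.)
z(4, 195; 2, 2) ≤ (1/2)[4 + √(4² + 4·4·195·194)] = (1/2)[4 + √605296] = 391.0039

Kővári–Sós–Turán: let r_1, ..., r_4 be the row sums and z = Σ r_i the total number of 1s. Each pair of columns can share at most one row with both entries 1 (else a 2×2 all-ones block appears), so Σ_i C(r_i, 2) ≤ C(195, 2) = 18915. By convexity Σ_i C(r_i, 2) ≥ 4·C(z/4, 2) = z(z − 4)/(2·4), giving z² − 4z − 4·195·194 ≤ 0 and hence z ≤ (1/2)[4 + √(16 + 4·151320)] = (1/2)[4 + √605296] ≈ (1/2)(4 + 778.0077) = 391.0039.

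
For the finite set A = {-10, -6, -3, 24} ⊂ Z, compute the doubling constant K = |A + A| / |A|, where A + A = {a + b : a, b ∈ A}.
K = |A + A| / |A| = 10/4 = 5/2

Enumerate A + A = {a + b : a, b ∈ A}. With |A| = 4, there are |A|^2 = 16 ordered sum pairs; collecting distinct values, A + A = {-20, -16, -13, -12, -9, -6, 14, 18, 21, 48}, so |A + A| = 10. Thus K = 10/4 = 5/2. For comparison, the minimum possible |A + A| over all 4-element sets is 2·4 − 1 = 7 (so min K = 7/4), attained only by arithmetic progressions.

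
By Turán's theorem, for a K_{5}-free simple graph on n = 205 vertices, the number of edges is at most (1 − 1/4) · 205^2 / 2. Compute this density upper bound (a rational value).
Turán density bound = (3/4) · 205^2/2 = 126075/8 ≈ 15759.375

Turán's theorem: ex(n, K_{r+1}) is achieved by the complete r-partite Turán graph T(n, r) with parts as balanced as possible, and is at most (1 − 1/r) · n^2/2. For r = 4, n = 205: the density bound is (3/4) · 42025/2 = 126075/8 ≈ 15759.375. The integer-valued extremum is e(T(205, 4)) = 15759, which is strictly less than the density bound 126075/8 since 4 ∤ 205 (the parts of T(205, 4) cannot all be equal).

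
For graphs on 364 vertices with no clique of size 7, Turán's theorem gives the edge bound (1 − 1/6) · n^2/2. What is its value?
Turán density bound = (5/6) · 364^2/2 = 165620/3 ≈ 55206.6667

Turán's theorem: ex(n, K_{r+1}) is achieved by the complete r-partite Turán graph T(n, r) with parts as balanced as possible, and is at most (1 − 1/r) · n^2/2. For r = 6, n = 364: the density bound is (5/6) · 132496/2 = 165620/3 ≈ 55206.6667. The integer-valued extremum is e(T(364, 6)) = 55206, which is strictly less than the density bound 165620/3 since 6 ∤ 364 (the parts of T(364, 6) cannot all be equal).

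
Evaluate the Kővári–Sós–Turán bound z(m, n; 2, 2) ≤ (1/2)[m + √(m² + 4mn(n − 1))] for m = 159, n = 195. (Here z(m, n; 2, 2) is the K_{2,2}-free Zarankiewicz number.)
z(159, 195; 2, 2) ≤ (1/2)[159 + √(159² + 4·159·195·194)] = (1/2)[159 + √24085161] = 2533.3317

Kővári–Sós–Turán: let r_1, ..., r_159 be the row sums and z = Σ r_i the total number of 1s. Each pair of columns can share at most one row with both entries 1 (else a 2×2 all-ones block appears), so Σ_i C(r_i, 2) ≤ C(195, 2) = 18915. By convexity Σ_i C(r_i, 2) ≥ 159·C(z/159, 2) = z(z − 159)/(2·159), giving z² − 159z − 159·195·194 ≤ 0 and hence z ≤ (1/2)[159 + √(25281 + 4·6014970)] = (1/2)[159 + √24085161] ≈ (1/2)(159 + 4907.6635) = 2533.3317.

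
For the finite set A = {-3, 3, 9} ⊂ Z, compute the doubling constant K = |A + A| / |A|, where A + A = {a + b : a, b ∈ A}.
K = |A + A| / |A| = 5/3

Enumerate A + A = {a + b : a, b ∈ A}. With |A| = 3, there are |A|^2 = 9 ordered sum pairs; collecting distinct values, A + A = {-6, 0, 6, 12, 18}, so |A + A| = 5. Thus K = 5/3. Here |A + A| = 2|A| − 1 = 5, the minimum possible — so K = 5/3 is minimal, which holds iff A is an arithmetic progression.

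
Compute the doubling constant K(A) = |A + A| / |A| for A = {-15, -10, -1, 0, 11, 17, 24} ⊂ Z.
K = |A + A| / |A| = 28/7 = 4

Enumerate A + A = {a + b : a, b ∈ A}. With |A| = 7, there are |A|^2 = 49 ordered sum pairs; collecting distinct values, A + A = {-30, -25, -20, -16, -15, -11, -10, -4, -2, -1, 0, 1, 2, 7, 9, 10, 11, 14, 16, 17, 22, 23, 24, 28, 34, 35, 41, 48}, so |A + A| = 28. Thus K = 28/7 = 4. For comparison, the minimum possible |A + A| over all 7-element sets is 2·7 − 1 = 13 (so min K = 13/7), attained only by arithmetic progressions.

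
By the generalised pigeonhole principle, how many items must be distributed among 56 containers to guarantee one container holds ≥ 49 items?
n = (49 − 1)·56 + 1 = 2689

By the generalised pigeonhole principle, to guarantee some box contains ≥ r objects we need more than (r − 1) · k objects total. Threshold: n = (r − 1) · k + 1. With r = 49 and k = 56: n = 48 · 56 + 1 = 2688 + 1 = 2689. For n = 2688 = 48 · 56, we can put exactly 48 objects in every box, avoiding 49 in any single one — so 2689 is tight.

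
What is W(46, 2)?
W(46, 2) = 46 + 1 = 47

A 2-term AP is any pair of integers, so a monochromatic 2-AP exists iff some colour is used at least twice. With 46 colours, the colouring i ↦ i on {1, ..., 46} uses each colour once, avoiding any monochromatic pair, so W(46, 2) > 46. For {1, ..., 47}, pigeonhole forces two integers of the same colour, which form a monochromatic 2-AP. Hence W(46, 2) = 47.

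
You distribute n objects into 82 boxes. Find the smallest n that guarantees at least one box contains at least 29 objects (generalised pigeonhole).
n = (29 − 1)·82 + 1 = 2297

By the generalised pigeonhole principle, to guarantee some box contains ≥ r objects we need more than (r − 1) · k objects total. Threshold: n = (r − 1) · k + 1. With r = 29 and k = 82: n = 28 · 82 + 1 = 2296 + 1 = 2297. For n = 2296 = 28 · 82, we can put exactly 28 objects in every box, avoiding 29 in any single one — so 2297 is tight.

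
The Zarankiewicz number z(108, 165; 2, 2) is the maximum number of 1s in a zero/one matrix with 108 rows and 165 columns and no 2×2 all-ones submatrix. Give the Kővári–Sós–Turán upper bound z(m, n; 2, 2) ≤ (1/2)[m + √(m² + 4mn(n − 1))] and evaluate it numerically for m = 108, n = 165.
z(108, 165; 2, 2) ≤ (1/2)[108 + √(108² + 4·108·165·164)] = (1/2)[108 + √11701584] = 1764.3789

Kővári–Sós–Turán: let r_1, ..., r_108 be the row sums and z = Σ r_i the total number of 1s. Each pair of columns can share at most one row with both entries 1 (else a 2×2 all-ones block appears), so Σ_i C(r_i, 2) ≤ C(165, 2) = 13530. By convexity Σ_i C(r_i, 2) ≥ 108·C(z/108, 2) = z(z − 108)/(2·108), giving z² − 108z − 108·165·164 ≤ 0 and hence z ≤ (1/2)[108 + √(11664 + 4·2922480)] = (1/2)[108 + √11701584] ≈ (1/2)(108 + 3420.7578) = 1764.3789.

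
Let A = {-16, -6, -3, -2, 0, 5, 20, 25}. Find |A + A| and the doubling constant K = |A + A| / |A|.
K = |A + A| / |A| = 34/8 = 17/4

Enumerate A + A = {a + b : a, b ∈ A}. With |A| = 8, there are |A|^2 = 64 ordered sum pairs; collecting distinct values, A + A = {-32, -22, -19, -18, -16, -12, -11, -9, -8, -6, -5, -4, -3, -2, -1, 0, 2, 3, 4, 5, 9, 10, 14, 17, 18, 19, 20, 22, 23, 25, 30, 40, 45, 50}, so |A + A| = 34. Thus K = 34/8 = 17/4. For comparison, the minimum possible |A + A| over all 8-element sets is 2·8 − 1 = 15 (so min K = 15/8), attained only by arithmetic progressions.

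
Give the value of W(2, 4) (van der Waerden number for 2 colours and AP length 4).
W(2, 4) = 35

This is a classical value, W(2, 4) = 35, established by combining an explicit 2-colouring of {1, ..., 34} with no monochromatic 4-AP (giving the lower bound W(2, 4) > 34) and a finite case analysis / exhaustive computer search showing every 2-colouring of {1, ..., 35} has such an AP.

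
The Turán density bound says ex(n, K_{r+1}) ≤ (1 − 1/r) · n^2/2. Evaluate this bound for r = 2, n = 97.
Turán density bound = (1/2) · 97^2/2 = 9409/4 ≈ 2352.25

Turán's theorem: ex(n, K_{r+1}) is achieved by the complete r-partite Turán graph T(n, r) with parts as balanced as possible, and is at most (1 − 1/r) · n^2/2. For r = 2, n = 97: the density bound is (1/2) · 9409/2 = 9409/4 ≈ 2352.25. The integer-valued extremum is e(T(97, 2)) = 2352, which is strictly less than the density bound 9409/4 since 2 ∤ 97 (the parts of T(97, 2) cannot all be equal).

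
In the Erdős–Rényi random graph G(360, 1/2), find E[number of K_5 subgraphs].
E[# K_5] = C(360, 5) · (1/2)^C(5, 2) = 49002354072 / 2^10 = 6125294259/128 = 47853861.3984375

For each 5-subset S of vertices (there are C(360, 5) = 49002354072 such S), let X_S = 1 if S induces a K_5 (all C(5, 2) = 10 edges present). Then P(X_S = 1) = (1/2)^10 = 1/1024. By linearity of expectation, E[# K_5] = C(360, 5) · (1/2)^10 = 49002354072 / 1024 = 6125294259/128 = 47853861.3984375.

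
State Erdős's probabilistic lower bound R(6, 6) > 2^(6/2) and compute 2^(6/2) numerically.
2^(6/2) = 8; so R(6, 6) > 8

Colour each edge of K_n uniformly at random with red/blue. The expected number of monochromatic K_6 is C(n, 6) · 2 · 2^(−C(6,2)). If C(n, 6) · 2^(1 − C(6,2)) < 1, then with positive probability no monochromatic K_6 exists, so R(6, 6) > n. The standard estimate C(n, 6) ≤ n^6/6! shows this inequality holds whenever n ≤ 2^(6/2) (since 6! · 2^(C(6,2) − 1) > 2^(6^2/2) ≥ n^6). Hence R(6, 6) > 2^(6/2) = 8.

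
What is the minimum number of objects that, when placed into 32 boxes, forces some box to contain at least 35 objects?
n = (35 − 1)·32 + 1 = 1089

By the generalised pigeonhole principle, to guarantee some box contains ≥ r objects we need more than (r − 1) · k objects total. Threshold: n = (r − 1) · k + 1. With r = 35 and k = 32: n = 34 · 32 + 1 = 1088 + 1 = 1089. For n = 1088 = 34 · 32, we can put exactly 34 objects in every box, avoiding 35 in any single one — so 1089 is tight.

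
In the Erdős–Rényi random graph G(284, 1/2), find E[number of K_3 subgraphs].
E[# K_3] = C(284, 3) · (1/2)^C(3, 2) = 3777484 / 2^3 = 944371/2 = 472185.5

For each 3-subset S of vertices (there are C(284, 3) = 3777484 such S), let X_S = 1 if S induces a K_3 (all C(3, 2) = 3 edges present). Then P(X_S = 1) = (1/2)^3 = 1/8. By linearity of expectation, E[# K_3] = C(284, 3) · (1/2)^3 = 3777484 / 8 = 944371/2 = 472185.5.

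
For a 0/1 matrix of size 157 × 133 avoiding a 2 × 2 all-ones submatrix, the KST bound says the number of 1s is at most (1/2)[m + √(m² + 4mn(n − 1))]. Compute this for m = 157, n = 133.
z(157, 133; 2, 2) ≤ (1/2)[157 + √(157² + 4·157·133·132)] = (1/2)[157 + √11049817] = 1740.5633

Kővári–Sós–Turán: let r_1, ..., r_157 be the row sums and z = Σ r_i the total number of 1s. Each pair of columns can share at most one row with both entries 1 (else a 2×2 all-ones block appears), so Σ_i C(r_i, 2) ≤ C(133, 2) = 8778. By convexity Σ_i C(r_i, 2) ≥ 157·C(z/157, 2) = z(z − 157)/(2·157), giving z² − 157z − 157·133·132 ≤ 0 and hence z ≤ (1/2)[157 + √(24649 + 4·2756292)] = (1/2)[157 + √11049817] ≈ (1/2)(157 + 3324.1265) = 1740.5633.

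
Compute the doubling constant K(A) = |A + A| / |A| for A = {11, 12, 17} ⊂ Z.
K = |A + A| / |A| = 6/3 = 2

Enumerate A + A = {a + b : a, b ∈ A}. With |A| = 3, there are |A|^2 = 9 ordered sum pairs; collecting distinct values, A + A = {22, 23, 24, 28, 29, 34}, so |A + A| = 6. Thus K = 6/3 = 2. For comparison, the minimum possible |A + A| over all 3-element sets is 2·3 − 1 = 5 (so min K = 5/3), attained only by arithmetic progressions.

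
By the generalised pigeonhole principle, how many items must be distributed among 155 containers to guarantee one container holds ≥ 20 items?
n = (20 − 1)·155 + 1 = 2946

By the generalised pigeonhole principle, to guarantee some box contains ≥ r objects we need more than (r − 1) · k objects total. Threshold: n = (r − 1) · k + 1. With r = 20 and k = 155: n = 19 · 155 + 1 = 2945 + 1 = 2946. For n = 2945 = 19 · 155, we can put exactly 19 objects in every box, avoiding 20 in any single one — so 2946 is tight.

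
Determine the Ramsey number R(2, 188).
R(2, 188) = 188

R(2, k) = k for all k ≥ 2: in a 2-colouring of K_k, either some edge is red (a red K_2) or all edges are blue (a blue K_k). And K_{187} coloured all-blue has no blue K_188, so R(2, 188) > 187. Hence R(2, 188) = 188.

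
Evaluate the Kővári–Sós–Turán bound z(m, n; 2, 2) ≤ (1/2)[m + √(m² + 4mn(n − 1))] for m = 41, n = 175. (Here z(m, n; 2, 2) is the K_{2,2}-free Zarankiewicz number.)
z(41, 175; 2, 2) ≤ (1/2)[41 + √(41² + 4·41·175·174)] = (1/2)[41 + √4995481] = 1138.0286

Kővári–Sós–Turán: let r_1, ..., r_41 be the row sums and z = Σ r_i the total number of 1s. Each pair of columns can share at most one row with both entries 1 (else a 2×2 all-ones block appears), so Σ_i C(r_i, 2) ≤ C(175, 2) = 15225. By convexity Σ_i C(r_i, 2) ≥ 41·C(z/41, 2) = z(z − 41)/(2·41), giving z² − 41z − 41·175·174 ≤ 0 and hence z ≤ (1/2)[41 + √(1681 + 4·1248450)] = (1/2)[41 + √4995481] ≈ (1/2)(41 + 2235.0573) = 1138.0286.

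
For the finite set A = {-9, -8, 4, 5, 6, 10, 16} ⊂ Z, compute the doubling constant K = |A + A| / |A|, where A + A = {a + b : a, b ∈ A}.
K = |A + A| / |A| = 23/7

Enumerate A + A = {a + b : a, b ∈ A}. With |A| = 7, there are |A|^2 = 49 ordered sum pairs; collecting distinct values, A + A = {-18, -17, -16, -5, -4, -3, -2, 1, 2, 7, 8, 9, 10, 11, 12, 14, 15, 16, 20, 21, 22, 26, 32}, so |A + A| = 23. Thus K = 23/7. For comparison, the minimum possible |A + A| over all 7-element sets is 2·7 − 1 = 13 (so min K = 13/7), attained only by arithmetic progressions.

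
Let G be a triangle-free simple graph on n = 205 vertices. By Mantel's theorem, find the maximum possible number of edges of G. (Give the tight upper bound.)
ex(205, K_3) = ⌊205^2/4⌋ = 10506

Mantel (1907): a triangle-free graph on n vertices has at most ⌊n^2/4⌋ edges, with equality for the complete bipartite graph K_{⌊n/2⌋, ⌈n/2⌉}. For n = 205: ⌊205^2/4⌋ = ⌊42025/4⌋ = 10506. The extremal graph is K_{102, 103}, which has 102·103 = 10506 edges.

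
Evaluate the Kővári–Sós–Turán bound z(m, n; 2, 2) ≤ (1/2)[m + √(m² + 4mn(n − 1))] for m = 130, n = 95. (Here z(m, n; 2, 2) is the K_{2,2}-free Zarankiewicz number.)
z(130, 95; 2, 2) ≤ (1/2)[130 + √(130² + 4·130·95·94)] = (1/2)[130 + √4660500] = 1144.4096

Kővári–Sós–Turán: let r_1, ..., r_130 be the row sums and z = Σ r_i the total number of 1s. Each pair of columns can share at most one row with both entries 1 (else a 2×2 all-ones block appears), so Σ_i C(r_i, 2) ≤ C(95, 2) = 4465. By convexity Σ_i C(r_i, 2) ≥ 130·C(z/130, 2) = z(z − 130)/(2·130), giving z² − 130z − 130·95·94 ≤ 0 and hence z ≤ (1/2)[130 + √(16900 + 4·1160900)] = (1/2)[130 + √4660500] ≈ (1/2)(130 + 2158.8191) = 1144.4096.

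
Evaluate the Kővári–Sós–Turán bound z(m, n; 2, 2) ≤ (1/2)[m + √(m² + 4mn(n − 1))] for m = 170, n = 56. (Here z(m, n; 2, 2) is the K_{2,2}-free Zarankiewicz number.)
z(170, 56; 2, 2) ≤ (1/2)[170 + √(170² + 4·170·56·55)] = (1/2)[170 + √2123300] = 813.5774

Kővári–Sós–Turán: let r_1, ..., r_170 be the row sums and z = Σ r_i the total number of 1s. Each pair of columns can share at most one row with both entries 1 (else a 2×2 all-ones block appears), so Σ_i C(r_i, 2) ≤ C(56, 2) = 1540. By convexity Σ_i C(r_i, 2) ≥ 170·C(z/170, 2) = z(z − 170)/(2·170), giving z² − 170z − 170·56·55 ≤ 0 and hence z ≤ (1/2)[170 + √(28900 + 4·523600)] = (1/2)[170 + √2123300] ≈ (1/2)(170 + 1457.1548) = 813.5774.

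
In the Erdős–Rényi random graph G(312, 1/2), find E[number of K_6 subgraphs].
E[# K_6] = C(312, 6) · (1/2)^C(6, 2) = 1220651676244 / 2^15 = 305162919061/8192 ≈ 37251332.893188

For each 6-subset S of vertices (there are C(312, 6) = 1220651676244 such S), let X_S = 1 if S induces a K_6 (all C(6, 2) = 15 edges present). Then P(X_S = 1) = (1/2)^15 = 1/32768. By linearity of expectation, E[# K_6] = C(312, 6) · (1/2)^15 = 1220651676244 / 32768 = 305162919061/8192 ≈ 37251332.893188.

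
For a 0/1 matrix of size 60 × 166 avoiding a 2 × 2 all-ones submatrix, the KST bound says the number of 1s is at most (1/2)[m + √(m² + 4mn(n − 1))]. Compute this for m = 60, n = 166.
z(60, 166; 2, 2) ≤ (1/2)[60 + √(60² + 4·60·166·165)] = (1/2)[60 + √6577200] = 1312.3026

Kővári–Sós–Turán: let r_1, ..., r_60 be the row sums and z = Σ r_i the total number of 1s. Each pair of columns can share at most one row with both entries 1 (else a 2×2 all-ones block appears), so Σ_i C(r_i, 2) ≤ C(166, 2) = 13695. By convexity Σ_i C(r_i, 2) ≥ 60·C(z/60, 2) = z(z − 60)/(2·60), giving z² − 60z − 60·166·165 ≤ 0 and hence z ≤ (1/2)[60 + √(3600 + 4·1643400)] = (1/2)[60 + √6577200] ≈ (1/2)(60 + 2564.6052) = 1312.3026.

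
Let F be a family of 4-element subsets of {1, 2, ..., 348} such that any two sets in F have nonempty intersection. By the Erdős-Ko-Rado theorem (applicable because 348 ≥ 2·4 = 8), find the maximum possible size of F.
max |F| = C(347, 3) = 6903565

The Erdős-Ko-Rado theorem states: for n ≥ 2k, an intersecting family of k-subsets of an n-element set has size at most C(n − 1, k − 1), with equality for 'star' families {A ⊆ [n] : |A| = k, i ∈ A} (fix an element i). For n = 348, k = 4: C(347, 3) = 6903565.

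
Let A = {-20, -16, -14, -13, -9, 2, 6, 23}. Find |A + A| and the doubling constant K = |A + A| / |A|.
K = |A + A| / |A| = 32/8 = 4

Enumerate A + A = {a + b : a, b ∈ A}. With |A| = 8, there are |A|^2 = 64 ordered sum pairs; collecting distinct values, A + A = {-40, -36, -34, -33, -32, -30, -29, -28, -27, -26, -25, -23, -22, -18, -14, -12, -11, -10, -8, -7, -3, 3, 4, 7, 8, 9, 10, 12, 14, 25, 29, 46}, so |A + A| = 32. Thus K = 32/8 = 4. For comparison, the minimum possible |A + A| over all 8-element sets is 2·8 − 1 = 15 (so min K = 15/8), attained only by arithmetic progressions.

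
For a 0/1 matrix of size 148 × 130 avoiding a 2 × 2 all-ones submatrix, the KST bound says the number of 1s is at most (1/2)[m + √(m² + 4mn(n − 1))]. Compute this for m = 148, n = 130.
z(148, 130; 2, 2) ≤ (1/2)[148 + √(148² + 4·148·130·129)] = (1/2)[148 + √9949744] = 1651.1607

Kővári–Sós–Turán: let r_1, ..., r_148 be the row sums and z = Σ r_i the total number of 1s. Each pair of columns can share at most one row with both entries 1 (else a 2×2 all-ones block appears), so Σ_i C(r_i, 2) ≤ C(130, 2) = 8385. By convexity Σ_i C(r_i, 2) ≥ 148·C(z/148, 2) = z(z − 148)/(2·148), giving z² − 148z − 148·130·129 ≤ 0 and hence z ≤ (1/2)[148 + √(21904 + 4·2481960)] = (1/2)[148 + √9949744] ≈ (1/2)(148 + 3154.3215) = 1651.1607.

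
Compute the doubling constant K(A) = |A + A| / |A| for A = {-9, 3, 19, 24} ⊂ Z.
K = |A + A| / |A| = 10/4 = 5/2

Enumerate A + A = {a + b : a, b ∈ A}. With |A| = 4, there are |A|^2 = 16 ordered sum pairs; collecting distinct values, A + A = {-18, -6, 6, 10, 15, 22, 27, 38, 43, 48}, so |A + A| = 10. Thus K = 10/4 = 5/2. For comparison, the minimum possible |A + A| over all 4-element sets is 2·4 − 1 = 7 (so min K = 7/4), attained only by arithmetic progressions.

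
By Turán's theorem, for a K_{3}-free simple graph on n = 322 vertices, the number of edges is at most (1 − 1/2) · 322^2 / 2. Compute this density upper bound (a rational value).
Turán density bound = (1/2) · 322^2/2 = 25921

Turán's theorem: ex(n, K_{r+1}) is achieved by the complete r-partite Turán graph T(n, r) with parts as balanced as possible, and is at most (1 − 1/r) · n^2/2. For r = 2, n = 322: the density bound is (1/2) · 103684/2 = 25921. Since 2 ∣ 322, the Turán graph T(322, 2) has parts of equal size 161, and its edge count e(T(322, 2)) = 25921 attains the density bound exactly.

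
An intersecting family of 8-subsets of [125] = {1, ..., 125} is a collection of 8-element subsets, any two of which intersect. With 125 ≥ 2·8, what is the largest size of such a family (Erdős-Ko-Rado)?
max |F| = C(124, 7) = 75275158024

The Erdős-Ko-Rado theorem states: for n ≥ 2k, an intersecting family of k-subsets of an n-element set has size at most C(n − 1, k − 1), with equality for 'star' families {A ⊆ [n] : |A| = k, i ∈ A} (fix an element i). For n = 125, k = 8: C(124, 7) = 75275158024.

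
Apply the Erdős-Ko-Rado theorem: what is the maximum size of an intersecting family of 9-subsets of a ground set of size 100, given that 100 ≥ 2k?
max |F| = C(99, 8) = 171200862756

Erdős-Ko-Rado (1961): when n ≥ 2k, max |F| = C(n−1, k−1). The bound is attained by the star {A : i ∈ A} for any fixed i ∈ [n]. Here C(100−1, 9−1) = C(99, 8) = 171200862756.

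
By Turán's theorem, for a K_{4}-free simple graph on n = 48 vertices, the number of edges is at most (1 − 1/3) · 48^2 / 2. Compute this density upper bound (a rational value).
Turán density bound = (2/3) · 48^2/2 = 768

Turán's theorem: ex(n, K_{r+1}) is achieved by the complete r-partite Turán graph T(n, r) with parts as balanced as possible, and is at most (1 − 1/r) · n^2/2. For r = 3, n = 48: the density bound is (2/3) · 2304/2 = 768. Since 3 ∣ 48, the Turán graph T(48, 3) has parts of equal size 16, and its edge count e(T(48, 3)) = 768 attains the density bound exactly.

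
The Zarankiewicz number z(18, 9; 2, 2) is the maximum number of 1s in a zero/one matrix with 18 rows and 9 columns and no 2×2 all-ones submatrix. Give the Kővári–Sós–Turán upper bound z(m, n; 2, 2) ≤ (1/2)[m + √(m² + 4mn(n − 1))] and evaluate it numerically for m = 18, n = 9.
z(18, 9; 2, 2) ≤ (1/2)[18 + √(18² + 4·18·9·8)] = (1/2)[18 + √5508] = 46.108

Kővári–Sós–Turán: let r_1, ..., r_18 be the row sums and z = Σ r_i the total number of 1s. Each pair of columns can share at most one row with both entries 1 (else a 2×2 all-ones block appears), so Σ_i C(r_i, 2) ≤ C(9, 2) = 36. By convexity Σ_i C(r_i, 2) ≥ 18·C(z/18, 2) = z(z − 18)/(2·18), giving z² − 18z − 18·9·8 ≤ 0 and hence z ≤ (1/2)[18 + √(324 + 4·1296)] = (1/2)[18 + √5508] ≈ (1/2)(18 + 74.2159) = 46.108.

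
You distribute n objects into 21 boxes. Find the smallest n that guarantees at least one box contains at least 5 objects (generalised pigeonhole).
n = (5 − 1)·21 + 1 = 85

By the generalised pigeonhole principle, to guarantee some box contains ≥ r objects we need more than (r − 1) · k objects total. Threshold: n = (r − 1) · k + 1. With r = 5 and k = 21: n = 4 · 21 + 1 = 84 + 1 = 85. For n = 84 = 4 · 21, we can put exactly 4 objects in every box, avoiding 5 in any single one — so 85 is tight.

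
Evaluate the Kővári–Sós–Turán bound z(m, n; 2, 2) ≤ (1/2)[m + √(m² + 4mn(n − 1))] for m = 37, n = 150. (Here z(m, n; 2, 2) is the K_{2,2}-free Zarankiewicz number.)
z(37, 150; 2, 2) ≤ (1/2)[37 + √(37² + 4·37·150·149)] = (1/2)[37 + √3309169] = 928.0561

Kővári–Sós–Turán: let r_1, ..., r_37 be the row sums and z = Σ r_i the total number of 1s. Each pair of columns can share at most one row with both entries 1 (else a 2×2 all-ones block appears), so Σ_i C(r_i, 2) ≤ C(150, 2) = 11175. By convexity Σ_i C(r_i, 2) ≥ 37·C(z/37, 2) = z(z − 37)/(2·37), giving z² − 37z − 37·150·149 ≤ 0 and hence z ≤ (1/2)[37 + √(1369 + 4·826950)] = (1/2)[37 + √3309169] ≈ (1/2)(37 + 1819.1121) = 928.0561.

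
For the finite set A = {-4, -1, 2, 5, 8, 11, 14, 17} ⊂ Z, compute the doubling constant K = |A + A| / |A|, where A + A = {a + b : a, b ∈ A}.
K = |A + A| / |A| = 15/8

Enumerate A + A = {a + b : a, b ∈ A}. With |A| = 8, there are |A|^2 = 64 ordered sum pairs; collecting distinct values, A + A = {-8, -5, -2, 1, 4, 7, 10, 13, 16, 19, 22, 25, 28, 31, 34}, so |A + A| = 15. Thus K = 15/8. Here |A + A| = 2|A| − 1 = 15, the minimum possible — so K = 15/8 is minimal, which holds iff A is an arithmetic progression.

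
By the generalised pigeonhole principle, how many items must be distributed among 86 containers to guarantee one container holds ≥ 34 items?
n = (34 − 1)·86 + 1 = 2839

By the generalised pigeonhole principle, to guarantee some box contains ≥ r objects we need more than (r − 1) · k objects total. Threshold: n = (r − 1) · k + 1. With r = 34 and k = 86: n = 33 · 86 + 1 = 2838 + 1 = 2839. For n = 2838 = 33 · 86, we can put exactly 33 objects in every box, avoiding 34 in any single one — so 2839 is tight.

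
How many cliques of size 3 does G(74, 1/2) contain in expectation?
E[# K_3] = C(74, 3) · (1/2)^C(3, 2) = 64824 / 2^3 = 8103

For each 3-subset S of vertices (there are C(74, 3) = 64824 such S), let X_S = 1 if S induces a K_3 (all C(3, 2) = 3 edges present). Then P(X_S = 1) = (1/2)^3 = 1/8. By linearity of expectation, E[# K_3] = C(74, 3) · (1/2)^3 = 64824 / 8 = 8103.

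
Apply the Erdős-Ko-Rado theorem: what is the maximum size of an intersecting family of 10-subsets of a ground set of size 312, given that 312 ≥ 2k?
max |F| = C(311, 9) = 66733530156060130

The Erdős-Ko-Rado theorem states: for n ≥ 2k, an intersecting family of k-subsets of an n-element set has size at most C(n − 1, k − 1), with equality for 'star' families {A ⊆ [n] : |A| = k, i ∈ A} (fix an element i). For n = 312, k = 10: C(311, 9) = 66733530156060130.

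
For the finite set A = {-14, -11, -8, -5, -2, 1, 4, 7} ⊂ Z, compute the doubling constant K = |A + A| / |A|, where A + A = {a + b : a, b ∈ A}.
K = |A + A| / |A| = 15/8

Enumerate A + A = {a + b : a, b ∈ A}. With |A| = 8, there are |A|^2 = 64 ordered sum pairs; collecting distinct values, A + A = {-28, -25, -22, -19, -16, -13, -10, -7, -4, -1, 2, 5, 8, 11, 14}, so |A + A| = 15. Thus K = 15/8. Here |A + A| = 2|A| − 1 = 15, the minimum possible — so K = 15/8 is minimal, which holds iff A is an arithmetic progression.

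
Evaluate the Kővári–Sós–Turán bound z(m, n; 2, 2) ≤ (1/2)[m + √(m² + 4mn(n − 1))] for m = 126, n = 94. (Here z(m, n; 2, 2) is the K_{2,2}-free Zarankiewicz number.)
z(126, 94; 2, 2) ≤ (1/2)[126 + √(126² + 4·126·94·93)] = (1/2)[126 + √4421844] = 1114.4091

Kővári–Sós–Turán: let r_1, ..., r_126 be the row sums and z = Σ r_i the total number of 1s. Each pair of columns can share at most one row with both entries 1 (else a 2×2 all-ones block appears), so Σ_i C(r_i, 2) ≤ C(94, 2) = 4371. By convexity Σ_i C(r_i, 2) ≥ 126·C(z/126, 2) = z(z − 126)/(2·126), giving z² − 126z − 126·94·93 ≤ 0 and hence z ≤ (1/2)[126 + √(15876 + 4·1101492)] = (1/2)[126 + √4421844] ≈ (1/2)(126 + 2102.8181) = 1114.4091.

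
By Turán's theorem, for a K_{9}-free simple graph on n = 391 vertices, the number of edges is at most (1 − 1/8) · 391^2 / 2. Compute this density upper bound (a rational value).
Turán density bound = (7/8) · 391^2/2 = 1070167/16 ≈ 66885.4375

Turán's theorem: ex(n, K_{r+1}) is achieved by the complete r-partite Turán graph T(n, r) with parts as balanced as possible, and is at most (1 − 1/r) · n^2/2. For r = 8, n = 391: the density bound is (7/8) · 152881/2 = 1070167/16 ≈ 66885.4375. The integer-valued extremum is e(T(391, 8)) = 66885, which is strictly less than the density bound 1070167/16 since 8 ∤ 391 (the parts of T(391, 8) cannot all be equal).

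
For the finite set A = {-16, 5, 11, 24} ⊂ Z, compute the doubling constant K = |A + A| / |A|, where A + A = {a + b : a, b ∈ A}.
K = |A + A| / |A| = 10/4 = 5/2

Enumerate A + A = {a + b : a, b ∈ A}. With |A| = 4, there are |A|^2 = 16 ordered sum pairs; collecting distinct values, A + A = {-32, -11, -5, 8, 10, 16, 22, 29, 35, 48}, so |A + A| = 10. Thus K = 10/4 = 5/2. For comparison, the minimum possible |A + A| over all 4-element sets is 2·4 − 1 = 7 (so min K = 7/4), attained only by arithmetic progressions.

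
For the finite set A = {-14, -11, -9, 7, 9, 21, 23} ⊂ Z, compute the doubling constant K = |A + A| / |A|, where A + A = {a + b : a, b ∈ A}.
K = |A + A| / |A| = 24/7

Enumerate A + A = {a + b : a, b ∈ A}. With |A| = 7, there are |A|^2 = 49 ordered sum pairs; collecting distinct values, A + A = {-28, -25, -23, -22, -20, -18, -7, -5, -4, -2, 0, 7, 9, 10, 12, 14, 16, 18, 28, 30, 32, 42, 44, 46}, so |A + A| = 24. Thus K = 24/7. For comparison, the minimum possible |A + A| over all 7-element sets is 2·7 − 1 = 13 (so min K = 13/7), attained only by arithmetic progressions.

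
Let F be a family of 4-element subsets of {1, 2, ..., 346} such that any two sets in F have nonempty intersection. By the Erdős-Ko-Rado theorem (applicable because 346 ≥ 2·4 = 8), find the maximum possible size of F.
max |F| = C(345, 3) = 6784540

Erdős-Ko-Rado (1961): when n ≥ 2k, max |F| = C(n−1, k−1). The bound is attained by the star {A : i ∈ A} for any fixed i ∈ [n]. Here C(346−1, 4−1) = C(345, 3) = 6784540.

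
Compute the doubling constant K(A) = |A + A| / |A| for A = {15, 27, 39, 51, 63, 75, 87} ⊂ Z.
K = |A + A| / |A| = 13/7

Enumerate A + A = {a + b : a, b ∈ A}. With |A| = 7, there are |A|^2 = 49 ordered sum pairs; collecting distinct values, A + A = {30, 42, 54, 66, 78, 90, 102, 114, 126, 138, 150, 162, 174}, so |A + A| = 13. Thus K = 13/7. Here |A + A| = 2|A| − 1 = 13, the minimum possible — so K = 13/7 is minimal, which holds iff A is an arithmetic progression.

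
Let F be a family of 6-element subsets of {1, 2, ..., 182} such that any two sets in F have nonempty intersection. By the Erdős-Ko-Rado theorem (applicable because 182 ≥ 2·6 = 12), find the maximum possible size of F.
max |F| = C(181, 5) = 1531144341

Erdős-Ko-Rado (1961): when n ≥ 2k, max |F| = C(n−1, k−1). The bound is attained by the star {A : i ∈ A} for any fixed i ∈ [n]. Here C(182−1, 6−1) = C(181, 5) = 1531144341.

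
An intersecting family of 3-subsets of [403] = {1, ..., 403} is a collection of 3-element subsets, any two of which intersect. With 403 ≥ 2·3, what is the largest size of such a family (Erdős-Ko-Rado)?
max |F| = C(402, 2) = 80601

The Erdős-Ko-Rado theorem states: for n ≥ 2k, an intersecting family of k-subsets of an n-element set has size at most C(n − 1, k − 1), with equality for 'star' families {A ⊆ [n] : |A| = k, i ∈ A} (fix an element i). For n = 403, k = 3: C(402, 2) = 80601.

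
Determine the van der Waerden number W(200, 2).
W(200, 2) = 200 + 1 = 201

A 2-term AP is any pair of integers, so a monochromatic 2-AP exists iff some colour is used at least twice. With 200 colours, the colouring i ↦ i on {1, ..., 200} uses each colour once, avoiding any monochromatic pair, so W(200, 2) > 200. For {1, ..., 201}, pigeonhole forces two integers of the same colour, which form a monochromatic 2-AP. Hence W(200, 2) = 201.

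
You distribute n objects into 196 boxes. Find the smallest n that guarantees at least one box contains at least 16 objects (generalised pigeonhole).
n = (16 − 1)·196 + 1 = 2941

By the generalised pigeonhole principle, to guarantee some box contains ≥ r objects we need more than (r − 1) · k objects total. Threshold: n = (r − 1) · k + 1. With r = 16 and k = 196: n = 15 · 196 + 1 = 2940 + 1 = 2941. For n = 2940 = 15 · 196, we can put exactly 15 objects in every box, avoiding 16 in any single one — so 2941 is tight.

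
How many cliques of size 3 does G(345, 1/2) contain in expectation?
E[# K_3] = C(345, 3) · (1/2)^C(3, 2) = 6784540 / 2^3 = 1696135/2 = 848067.5

For each 3-subset S of vertices (there are C(345, 3) = 6784540 such S), let X_S = 1 if S induces a K_3 (all C(3, 2) = 3 edges present). Then P(X_S = 1) = (1/2)^3 = 1/8. By linearity of expectation, E[# K_3] = C(345, 3) · (1/2)^3 = 6784540 / 8 = 1696135/2 = 848067.5.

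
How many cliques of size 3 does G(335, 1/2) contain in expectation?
E[# K_3] = C(335, 3) · (1/2)^C(3, 2) = 6209895 / 2^3 = 776236.875

For each 3-subset S of vertices (there are C(335, 3) = 6209895 such S), let X_S = 1 if S induces a K_3 (all C(3, 2) = 3 edges present). Then P(X_S = 1) = (1/2)^3 = 1/8. By linearity of expectation, E[# K_3] = C(335, 3) · (1/2)^3 = 6209895 / 8 = 776236.875.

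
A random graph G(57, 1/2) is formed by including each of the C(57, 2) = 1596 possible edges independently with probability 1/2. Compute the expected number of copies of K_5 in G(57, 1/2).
E[# K_5] = C(57, 5) · (1/2)^C(5, 2) = 4187106 / 2^10 = 2093553/512 ≈ 4088.970703

For each 5-subset S of vertices (there are C(57, 5) = 4187106 such S), let X_S = 1 if S induces a K_5 (all C(5, 2) = 10 edges present). Then P(X_S = 1) = (1/2)^10 = 1/1024. By linearity of expectation, E[# K_5] = C(57, 5) · (1/2)^10 = 4187106 / 1024 = 2093553/512 ≈ 4088.970703.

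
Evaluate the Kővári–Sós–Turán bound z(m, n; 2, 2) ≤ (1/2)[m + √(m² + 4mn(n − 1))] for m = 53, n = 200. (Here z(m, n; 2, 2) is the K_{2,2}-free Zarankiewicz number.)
z(53, 200; 2, 2) ≤ (1/2)[53 + √(53² + 4·53·200·199)] = (1/2)[53 + √8440409] = 1479.1191

Kővári–Sós–Turán: let r_1, ..., r_53 be the row sums and z = Σ r_i the total number of 1s. Each pair of columns can share at most one row with both entries 1 (else a 2×2 all-ones block appears), so Σ_i C(r_i, 2) ≤ C(200, 2) = 19900. By convexity Σ_i C(r_i, 2) ≥ 53·C(z/53, 2) = z(z − 53)/(2·53), giving z² − 53z − 53·200·199 ≤ 0 and hence z ≤ (1/2)[53 + √(2809 + 4·2109400)] = (1/2)[53 + √8440409] ≈ (1/2)(53 + 2905.2382) = 1479.1191.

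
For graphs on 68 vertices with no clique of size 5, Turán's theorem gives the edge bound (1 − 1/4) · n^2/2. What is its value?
Turán density bound = (3/4) · 68^2/2 = 1734

Turán's theorem: ex(n, K_{r+1}) is achieved by the complete r-partite Turán graph T(n, r) with parts as balanced as possible, and is at most (1 − 1/r) · n^2/2. For r = 4, n = 68: the density bound is (3/4) · 4624/2 = 1734. Since 4 ∣ 68, the Turán graph T(68, 4) has parts of equal size 17, and its edge count e(T(68, 4)) = 1734 attains the density bound exactly.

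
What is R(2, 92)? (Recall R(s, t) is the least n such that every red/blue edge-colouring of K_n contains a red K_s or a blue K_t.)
R(2, 92) = 92

R(2, k) = k for all k ≥ 2: in a 2-colouring of K_k, either some edge is red (a red K_2) or all edges are blue (a blue K_k). And K_{91} coloured all-blue has no blue K_92, so R(2, 92) > 91. Hence R(2, 92) = 92.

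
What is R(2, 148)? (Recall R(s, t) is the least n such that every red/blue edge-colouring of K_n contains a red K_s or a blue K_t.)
R(2, 148) = 148

R(2, k) = k for all k ≥ 2: in a 2-colouring of K_k, either some edge is red (a red K_2) or all edges are blue (a blue K_k). And K_{147} coloured all-blue has no blue K_148, so R(2, 148) > 147. Hence R(2, 148) = 148.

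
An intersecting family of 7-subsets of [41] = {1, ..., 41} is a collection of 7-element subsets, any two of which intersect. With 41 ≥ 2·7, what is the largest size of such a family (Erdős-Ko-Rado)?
max |F| = C(40, 6) = 3838380

Erdős-Ko-Rado (1961): when n ≥ 2k, max |F| = C(n−1, k−1). The bound is attained by the star {A : i ∈ A} for any fixed i ∈ [n]. Here C(41−1, 7−1) = C(40, 6) = 3838380.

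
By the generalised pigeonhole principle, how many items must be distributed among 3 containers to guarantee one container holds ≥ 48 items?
n = (48 − 1)·3 + 1 = 142

By the generalised pigeonhole principle, to guarantee some box contains ≥ r objects we need more than (r − 1) · k objects total. Threshold: n = (r − 1) · k + 1. With r = 48 and k = 3: n = 47 · 3 + 1 = 141 + 1 = 142. For n = 141 = 47 · 3, we can put exactly 47 objects in every box, avoiding 48 in any single one — so 142 is tight.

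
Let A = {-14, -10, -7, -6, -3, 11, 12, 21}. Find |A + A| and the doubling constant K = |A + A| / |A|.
K = |A + A| / |A| = 32/8 = 4

Enumerate A + A = {a + b : a, b ∈ A}. With |A| = 8, there are |A|^2 = 64 ordered sum pairs; collecting distinct values, A + A = {-28, -24, -21, -20, -17, -16, -14, -13, -12, -10, -9, -6, -3, -2, 1, 2, 4, 5, 6, 7, 8, 9, 11, 14, 15, 18, 22, 23, 24, 32, 33, 42}, so |A + A| = 32. Thus K = 32/8 = 4. For comparison, the minimum possible |A + A| over all 8-element sets is 2·8 − 1 = 15 (so min K = 15/8), attained only by arithmetic progressions.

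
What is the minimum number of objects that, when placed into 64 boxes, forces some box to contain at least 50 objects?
n = (50 − 1)·64 + 1 = 3137

By the generalised pigeonhole principle, to guarantee some box contains ≥ r objects we need more than (r − 1) · k objects total. Threshold: n = (r − 1) · k + 1. With r = 50 and k = 64: n = 49 · 64 + 1 = 3136 + 1 = 3137. For n = 3136 = 49 · 64, we can put exactly 49 objects in every box, avoiding 50 in any single one — so 3137 is tight.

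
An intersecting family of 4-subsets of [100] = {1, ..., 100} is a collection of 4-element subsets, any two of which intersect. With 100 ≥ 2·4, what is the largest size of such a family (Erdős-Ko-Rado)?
max |F| = C(99, 3) = 156849

The Erdős-Ko-Rado theorem states: for n ≥ 2k, an intersecting family of k-subsets of an n-element set has size at most C(n − 1, k − 1), with equality for 'star' families {A ⊆ [n] : |A| = k, i ∈ A} (fix an element i). For n = 100, k = 4: C(99, 3) = 156849.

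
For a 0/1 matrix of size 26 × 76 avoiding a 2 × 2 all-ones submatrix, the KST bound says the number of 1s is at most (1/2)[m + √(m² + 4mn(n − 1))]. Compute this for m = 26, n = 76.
z(26, 76; 2, 2) ≤ (1/2)[26 + √(26² + 4·26·76·75)] = (1/2)[26 + √593476] = 398.187

Kővári–Sós–Turán: let r_1, ..., r_26 be the row sums and z = Σ r_i the total number of 1s. Each pair of columns can share at most one row with both entries 1 (else a 2×2 all-ones block appears), so Σ_i C(r_i, 2) ≤ C(76, 2) = 2850. By convexity Σ_i C(r_i, 2) ≥ 26·C(z/26, 2) = z(z − 26)/(2·26), giving z² − 26z − 26·76·75 ≤ 0 and hence z ≤ (1/2)[26 + √(676 + 4·148200)] = (1/2)[26 + √593476] ≈ (1/2)(26 + 770.3739) = 398.187.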